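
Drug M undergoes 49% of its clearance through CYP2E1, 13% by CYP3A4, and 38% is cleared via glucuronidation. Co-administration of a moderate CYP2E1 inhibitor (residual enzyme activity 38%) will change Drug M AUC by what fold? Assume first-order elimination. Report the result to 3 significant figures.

1.44

The CYP2E1 pathway (49% of clearance) is reduced to 0.38× activity: 0.49 × 0.38 = 0.1862.
CYP3A4 (13%) and the residual 38% are unaffected.
New clearance relative to baseline: 0.1862 + 0.13 + 0.38 = 0.6962.
Since AUC ∝ 1/CL, the ratio is 1 / 0.6962 = 1.44.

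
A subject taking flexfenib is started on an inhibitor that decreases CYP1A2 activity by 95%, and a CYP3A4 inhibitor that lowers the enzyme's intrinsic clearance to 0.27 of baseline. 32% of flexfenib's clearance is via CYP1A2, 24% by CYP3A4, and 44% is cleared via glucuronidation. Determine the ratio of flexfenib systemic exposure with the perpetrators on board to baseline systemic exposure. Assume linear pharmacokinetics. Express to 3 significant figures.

The CYP1A2 pathway (32% of clearance) is reduced to 0.05× activity: 0.32 × 0.05 = 0.016.
The CYP3A4 pathway (24% of clearance) falls to 0.27× activity: 0.24 × 0.27 = 0.0648.
Non-CYP routes (44%) are unchanged.
Relative clearance = 0.016 + 0.0648 + 0.44 = 0.5208.
Net systemic exposure ratio = 1 / 0.5208 = 1.92.

1.92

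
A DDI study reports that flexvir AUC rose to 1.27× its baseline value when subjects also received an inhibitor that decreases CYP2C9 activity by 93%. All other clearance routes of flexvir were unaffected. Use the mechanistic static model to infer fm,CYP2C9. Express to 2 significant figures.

0.23

Let fm be the CYP2C9 fraction. New clearance relative to baseline = fm × 0.07 + (1 − fm).
AUC ratio = 1 / (new CL fraction), so new CL fraction = 1 / 1.27 = 0.7874.
fm × 0.07 + 1 − fm = 0.7874  ⇒  fm × (0.07 − 1) = −0.2126  ⇒  fm = 0.23.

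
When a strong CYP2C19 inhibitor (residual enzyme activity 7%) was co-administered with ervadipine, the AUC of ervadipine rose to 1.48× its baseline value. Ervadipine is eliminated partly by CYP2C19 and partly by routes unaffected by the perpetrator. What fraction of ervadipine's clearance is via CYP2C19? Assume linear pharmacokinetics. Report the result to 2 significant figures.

0.35

CL'/CL = 1 / 1.48 = 0.6757
0.07·fm + (1 − fm) = 0.6757
fm = (0.6757 − 1) / (0.07 − 1) = 0.35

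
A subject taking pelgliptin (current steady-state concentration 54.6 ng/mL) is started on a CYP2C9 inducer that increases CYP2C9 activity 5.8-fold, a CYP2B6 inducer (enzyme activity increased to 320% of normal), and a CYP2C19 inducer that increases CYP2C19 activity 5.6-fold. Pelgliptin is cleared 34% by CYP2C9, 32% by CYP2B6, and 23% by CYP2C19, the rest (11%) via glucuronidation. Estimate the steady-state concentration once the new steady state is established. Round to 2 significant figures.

12 ng/mL

The CYP2C9 pathway (34% of clearance) rises to 5.8× activity: 0.34 × 5.8 = 1.972.
The CYP2B6 pathway (32% of clearance) is boosted to 3.2× activity: 0.32 × 3.2 = 1.024.
The CYP2C19 pathway (23% of clearance) rises to 5.6× activity: 0.23 × 5.6 = 1.288.
The remaining 11% of clearance is unaffected.
Relative clearance = 1.972 + 1.024 + 1.288 + 0.11 = 4.394.
Dividing the baseline by the relative clearance: 54.6 / 4.394 = 12 ng/mL.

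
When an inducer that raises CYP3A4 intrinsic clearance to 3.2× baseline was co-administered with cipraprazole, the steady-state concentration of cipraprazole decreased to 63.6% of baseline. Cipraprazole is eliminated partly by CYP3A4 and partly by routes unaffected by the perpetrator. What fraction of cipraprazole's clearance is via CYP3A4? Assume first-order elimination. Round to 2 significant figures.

Write x for the fraction cleared via CYP3A4. The observed steady-state concentration change means clearance rose to 1/0.636 = 1.572 of baseline.
Setting x·3.2 + (1 − x) = 1.572 and solving: x = (1.572 − 1)/(3.2 − 1) = 0.26.

0.26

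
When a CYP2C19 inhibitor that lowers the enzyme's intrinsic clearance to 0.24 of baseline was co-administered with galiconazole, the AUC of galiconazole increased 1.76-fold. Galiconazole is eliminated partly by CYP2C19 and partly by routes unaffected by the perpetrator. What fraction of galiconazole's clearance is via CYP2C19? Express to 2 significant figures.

CL'/CL = 1 / 1.76 = 0.5682
0.24·fm + (1 − fm) = 0.5682
fm = (0.5682 − 1) / (0.24 − 1) = 0.57

0.57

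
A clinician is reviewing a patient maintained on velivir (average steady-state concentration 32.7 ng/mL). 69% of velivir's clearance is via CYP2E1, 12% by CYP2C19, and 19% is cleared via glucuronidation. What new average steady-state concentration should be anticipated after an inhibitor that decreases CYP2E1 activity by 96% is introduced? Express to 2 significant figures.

97 ng/mL

The CYP2E1 pathway (69% of clearance) drops to 0.04× activity: 0.69 × 0.04 = 0.0276.
CYP2C19 (12%) and the residual 19% are unaffected.
Relative clearance = 0.0276 + 0.12 + 0.19 = 0.3376.
New average steady-state concentration = baseline ÷ relative clearance = 32.7 / 0.3376 = 97 ng/mL.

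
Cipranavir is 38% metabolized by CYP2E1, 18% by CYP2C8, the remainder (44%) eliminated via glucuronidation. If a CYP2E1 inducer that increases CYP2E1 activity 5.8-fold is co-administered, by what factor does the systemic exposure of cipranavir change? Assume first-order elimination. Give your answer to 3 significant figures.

0.354

The CYP2E1 pathway (38% of clearance) is boosted to 5.8× activity: 0.38 × 5.8 = 2.204.
CYP2C8 (18%) and the residual 44% are unaffected.
CL_new/CL_old = 2.204 + 0.18 + 0.44 = 2.824.
Since systemic exposure ∝ 1/CL, the ratio is 1 / 2.824 = 0.354.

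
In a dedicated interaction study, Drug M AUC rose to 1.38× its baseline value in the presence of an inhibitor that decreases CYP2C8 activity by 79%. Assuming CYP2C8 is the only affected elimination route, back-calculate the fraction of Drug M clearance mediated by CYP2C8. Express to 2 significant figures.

Call the CYP2C8 fraction fm. After the interaction, CL_new/CL_old = fm × 0.21 + (1 − fm).
AUC ratio = 1 / (new CL fraction), so new CL fraction = 1 / 1.38 = 0.7246.
fm × 0.21 + 1 − fm = 0.7246  ⇒  fm × (0.21 − 1) = −0.2754  ⇒  fm = 0.35.

0.35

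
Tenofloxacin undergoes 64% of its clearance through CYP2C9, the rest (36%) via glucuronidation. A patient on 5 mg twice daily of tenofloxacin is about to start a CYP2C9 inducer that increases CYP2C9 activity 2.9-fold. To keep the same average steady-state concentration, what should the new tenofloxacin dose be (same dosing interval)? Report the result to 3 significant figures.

11.1 mg

The CYP2C9 pathway (64% of clearance) rises to 2.9× activity: 0.64 × 2.9 = 1.856.
The remaining 36% of clearance is unaffected.
Relative clearance = 1.856 + 0.36 = 2.216.
Exposure is unchanged when dose changes in proportion to clearance. New dose = 5 mg × 2.216 = 11.1 mg.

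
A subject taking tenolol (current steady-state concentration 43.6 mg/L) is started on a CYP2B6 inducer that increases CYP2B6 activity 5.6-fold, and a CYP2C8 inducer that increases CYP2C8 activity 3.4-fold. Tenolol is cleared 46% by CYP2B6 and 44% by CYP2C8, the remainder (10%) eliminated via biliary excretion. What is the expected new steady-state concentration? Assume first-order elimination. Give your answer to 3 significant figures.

10.5 mg/L

The CYP2B6 pathway (46% of clearance) is boosted to 5.6× activity: 0.46 × 5.6 = 2.576.
The CYP2C8 pathway (44% of clearance) increases to 3.4× activity: 0.44 × 3.4 = 1.496.
Non-CYP routes (10%) are unchanged.
Relative clearance = 2.576 + 1.496 + 0.1 = 4.172.
Steady-state concentration ∝ 1/CL: new value = 43.6 / 4.172 = 10.5 mg/L.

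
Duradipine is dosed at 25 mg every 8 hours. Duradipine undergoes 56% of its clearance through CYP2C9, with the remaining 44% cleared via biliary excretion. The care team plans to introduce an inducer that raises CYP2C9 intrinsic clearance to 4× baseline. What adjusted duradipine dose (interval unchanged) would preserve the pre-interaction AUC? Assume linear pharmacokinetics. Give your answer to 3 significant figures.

67.0 mg

The CYP2C9 pathway (56% of clearance) rises to 4× activity: 0.56 × 4 = 2.24.
Non-CYP routes (44%) are unchanged.
Relative clearance = 2.24 + 0.44 = 2.68.
To maintain the same steady-state level, dose must scale with clearance: new dose = 25 × 2.68 = 67.0 mg.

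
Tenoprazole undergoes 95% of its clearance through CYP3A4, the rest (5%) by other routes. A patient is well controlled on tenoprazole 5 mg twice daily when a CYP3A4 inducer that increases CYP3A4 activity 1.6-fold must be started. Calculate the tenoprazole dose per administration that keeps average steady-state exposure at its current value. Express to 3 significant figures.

7.85 mg

CYP3A4: 0.95 × 1.6 = 1.52
Other: 0.05 (unchanged)
New clearance relative to baseline: 1.52 + 0.05 = 1.57.
Css,avg = (dose rate)/CL, so holding Css fixed requires dose ∝ CL: 5 × 1.57 = 7.85 mg.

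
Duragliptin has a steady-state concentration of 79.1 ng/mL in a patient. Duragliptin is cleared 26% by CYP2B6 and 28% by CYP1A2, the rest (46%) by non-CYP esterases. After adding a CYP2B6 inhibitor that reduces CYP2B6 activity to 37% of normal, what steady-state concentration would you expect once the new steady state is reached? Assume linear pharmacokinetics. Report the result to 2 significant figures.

95 ng/mL

The CYP2B6 pathway (26% of clearance) drops to 0.37× activity: 0.26 × 0.37 = 0.0962.
CYP1A2 (28%) and the residual 46% are unaffected.
Relative clearance = 0.0962 + 0.28 + 0.46 = 0.8362.
Steady-state concentration ∝ 1/CL, so new value = 79.1 / 0.8362 = 95 ng/mL.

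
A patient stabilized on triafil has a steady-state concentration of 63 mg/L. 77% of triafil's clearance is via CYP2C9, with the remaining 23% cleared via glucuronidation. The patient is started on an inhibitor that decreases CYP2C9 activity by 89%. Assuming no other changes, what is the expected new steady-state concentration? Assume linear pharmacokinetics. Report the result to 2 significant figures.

The CYP2C9 pathway (77% of clearance) is reduced to 0.11× activity: 0.77 × 0.11 = 0.0847.
The remaining 23% of clearance is unaffected.
Relative clearance = 0.0847 + 0.23 = 0.3147.
With dosing unchanged, steady-state concentration scales as 1/CL: 63 / 0.3147 = 2.0 × 10² mg/L.

2.0 × 10² mg/L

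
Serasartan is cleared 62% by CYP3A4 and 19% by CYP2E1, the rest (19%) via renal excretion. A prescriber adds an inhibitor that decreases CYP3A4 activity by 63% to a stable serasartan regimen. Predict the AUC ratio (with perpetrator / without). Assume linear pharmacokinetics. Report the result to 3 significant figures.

1.64

The CYP3A4 pathway (62% of clearance) falls to 0.37× activity: 0.62 × 0.37 = 0.2294.
CYP2E1 (19%) and the residual 19% are unaffected.
New clearance relative to baseline: 0.2294 + 0.19 + 0.19 = 0.6094.
Since AUC ∝ 1/CL, the ratio is 1 / 0.6094 = 1.64.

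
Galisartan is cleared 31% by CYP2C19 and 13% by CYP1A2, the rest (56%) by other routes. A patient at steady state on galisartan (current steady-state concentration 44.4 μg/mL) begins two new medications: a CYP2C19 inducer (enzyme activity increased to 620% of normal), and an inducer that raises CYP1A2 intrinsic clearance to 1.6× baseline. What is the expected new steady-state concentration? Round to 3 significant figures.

The CYP2C19 pathway (31% of clearance) is boosted to 6.2× activity: 0.31 × 6.2 = 1.922.
The CYP1A2 pathway (13% of clearance) rises to 1.6× activity: 0.13 × 1.6 = 0.208.
The remaining 56% of clearance is unaffected.
CL_new/CL_old = 1.922 + 0.208 + 0.56 = 2.69.
Dividing the baseline by the relative clearance: 44.4 / 2.69 = 16.5 μg/mL.

16.5 μg/mL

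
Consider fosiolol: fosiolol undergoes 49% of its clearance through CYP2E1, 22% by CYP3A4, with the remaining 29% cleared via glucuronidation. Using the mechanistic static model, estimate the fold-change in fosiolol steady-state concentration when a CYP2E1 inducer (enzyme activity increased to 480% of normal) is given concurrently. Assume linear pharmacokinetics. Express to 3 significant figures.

The CYP2E1 pathway (49% of clearance) rises to 4.8× activity: 0.49 × 4.8 = 2.352.
CYP3A4 (22%) and the residual 29% are unaffected.
New clearance relative to baseline: 2.352 + 0.22 + 0.29 = 2.862.
Steady-state concentration ratio = CL_old/CL_new = 1 / 2.862 = 0.349.

0.349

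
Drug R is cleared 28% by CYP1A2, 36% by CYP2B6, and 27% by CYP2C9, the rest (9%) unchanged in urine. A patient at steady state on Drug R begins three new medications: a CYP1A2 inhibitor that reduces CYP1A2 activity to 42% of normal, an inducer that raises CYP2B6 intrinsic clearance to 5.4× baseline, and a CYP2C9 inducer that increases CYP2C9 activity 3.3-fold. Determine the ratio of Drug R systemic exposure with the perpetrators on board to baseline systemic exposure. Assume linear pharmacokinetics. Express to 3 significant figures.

The CYP1A2 pathway (28% of clearance) is reduced to 0.42× activity: 0.28 × 0.42 = 0.1176.
The CYP2B6 pathway (36% of clearance) rises to 5.4× activity: 0.36 × 5.4 = 1.944.
The CYP2C9 pathway (27% of clearance) increases to 3.3× activity: 0.27 × 3.3 = 0.891.
The remaining 9% of clearance is unaffected.
CL_new/CL_old = 0.1176 + 1.944 + 0.891 + 0.09 = 3.0426.
Systemic exposure ∝ 1/CL: fold-change = 1 / 3.0426 = 0.329.

0.329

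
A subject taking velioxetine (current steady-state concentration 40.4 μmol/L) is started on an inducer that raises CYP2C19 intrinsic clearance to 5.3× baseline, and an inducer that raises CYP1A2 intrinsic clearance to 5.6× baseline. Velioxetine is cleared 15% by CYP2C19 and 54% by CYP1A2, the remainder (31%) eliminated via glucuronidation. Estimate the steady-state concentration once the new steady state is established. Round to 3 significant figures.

The CYP2C19 pathway (15% of clearance) rises to 5.3× activity: 0.15 × 5.3 = 0.795.
The CYP1A2 pathway (54% of clearance) rises to 5.6× activity: 0.54 × 5.6 = 3.024.
The remaining 31% of clearance is unaffected.
New clearance relative to baseline: 0.795 + 3.024 + 0.31 = 4.129.
Steady-state concentration ∝ 1/CL: new value = 40.4 / 4.129 = 9.78 μmol/L.

9.78 μmol/L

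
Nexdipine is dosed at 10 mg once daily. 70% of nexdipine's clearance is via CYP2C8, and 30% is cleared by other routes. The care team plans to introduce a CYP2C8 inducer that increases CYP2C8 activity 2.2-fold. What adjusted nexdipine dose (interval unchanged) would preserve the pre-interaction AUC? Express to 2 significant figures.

The CYP2C8 pathway (70% of clearance) increases to 2.2× activity: 0.7 × 2.2 = 1.54.
The remaining 30% of clearance is unaffected.
CL_new/CL_old = 1.54 + 0.3 = 1.84.
To maintain the same steady-state level, dose must scale with clearance: new dose = 10 × 1.84 = 18 mg.

18 mg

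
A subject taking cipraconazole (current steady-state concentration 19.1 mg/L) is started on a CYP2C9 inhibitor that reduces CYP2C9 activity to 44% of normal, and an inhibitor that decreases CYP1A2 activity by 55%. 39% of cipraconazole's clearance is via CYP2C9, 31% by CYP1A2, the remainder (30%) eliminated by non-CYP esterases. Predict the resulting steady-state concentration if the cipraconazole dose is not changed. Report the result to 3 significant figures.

31.3 mg/L

The CYP2C9 pathway (39% of clearance) falls to 0.44× activity: 0.39 × 0.44 = 0.1716.
The CYP1A2 pathway (31% of clearance) falls to 0.45× activity: 0.31 × 0.45 = 0.1395.
The remaining 30% of clearance is unaffected.
New clearance relative to baseline: 0.1716 + 0.1395 + 0.3 = 0.6111.
Steady-state concentration ∝ 1/CL: new value = 19.1 / 0.6111 = 31.3 mg/L.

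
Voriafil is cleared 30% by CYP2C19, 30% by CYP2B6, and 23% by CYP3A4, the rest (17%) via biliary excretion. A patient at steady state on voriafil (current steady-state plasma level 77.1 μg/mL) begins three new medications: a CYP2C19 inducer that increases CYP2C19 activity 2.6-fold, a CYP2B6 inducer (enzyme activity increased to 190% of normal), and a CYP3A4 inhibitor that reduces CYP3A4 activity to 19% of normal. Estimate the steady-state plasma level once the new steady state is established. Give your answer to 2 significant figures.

49 μg/mL

CYP2C19: 0.3 × 2.6 = 0.78
CYP2B6: 0.3 × 1.9 = 0.57
CYP3A4: 0.23 × 0.19 = 0.0437
Other: 0.17 (unchanged)
CL_new/CL_old = 0.78 + 0.57 + 0.0437 + 0.17 = 1.5637.
New steady-state plasma level = 77.1 / 1.5637 = 49 μg/mL (concentration scales inversely with clearance).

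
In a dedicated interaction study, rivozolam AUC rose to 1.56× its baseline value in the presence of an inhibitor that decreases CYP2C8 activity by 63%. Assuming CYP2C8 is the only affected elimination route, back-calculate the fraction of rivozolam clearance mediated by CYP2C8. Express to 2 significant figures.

Call the CYP2C8 fraction fm. After the interaction, CL_new/CL_old = fm × 0.37 + (1 − fm).
AUC ratio = 1 / (new CL fraction), so new CL fraction = 1 / 1.56 = 0.641.
fm × 0.37 + 1 − fm = 0.641  ⇒  fm × (0.37 − 1) = −0.359  ⇒  fm = 0.57.

0.57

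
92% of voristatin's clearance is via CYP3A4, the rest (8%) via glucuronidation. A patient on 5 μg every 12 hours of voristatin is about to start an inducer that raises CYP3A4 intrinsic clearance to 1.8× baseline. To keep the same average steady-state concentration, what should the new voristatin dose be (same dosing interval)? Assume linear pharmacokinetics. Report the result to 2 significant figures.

The CYP3A4 pathway (92% of clearance) is boosted to 1.8× activity: 0.92 × 1.8 = 1.656.
The remaining 8% of clearance is unaffected.
Relative clearance = 1.656 + 0.08 = 1.736.
Exposure is unchanged when dose changes in proportion to clearance. New dose = 5 μg × 1.736 = 8.7 μg.

8.7 μg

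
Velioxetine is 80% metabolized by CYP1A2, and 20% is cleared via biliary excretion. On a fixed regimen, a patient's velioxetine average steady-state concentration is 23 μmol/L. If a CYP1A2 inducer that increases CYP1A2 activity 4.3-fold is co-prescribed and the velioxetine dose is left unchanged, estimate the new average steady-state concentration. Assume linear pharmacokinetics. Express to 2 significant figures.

The CYP1A2 pathway (80% of clearance) increases to 4.3× activity: 0.8 × 4.3 = 3.44.
Non-CYP routes (20%) are unchanged.
CL_new/CL_old = 3.44 + 0.2 = 3.64.
With dosing unchanged, average steady-state concentration scales as 1/CL: 23 / 3.64 = 6.3 μmol/L.

6.3 μmol/L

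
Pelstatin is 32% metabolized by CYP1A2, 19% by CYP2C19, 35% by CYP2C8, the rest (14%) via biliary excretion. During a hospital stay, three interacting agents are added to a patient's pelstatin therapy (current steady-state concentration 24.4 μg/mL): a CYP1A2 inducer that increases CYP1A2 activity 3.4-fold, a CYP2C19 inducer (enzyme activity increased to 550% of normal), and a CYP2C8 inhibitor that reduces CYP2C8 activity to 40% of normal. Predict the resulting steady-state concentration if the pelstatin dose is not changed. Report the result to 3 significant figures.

The CYP1A2 pathway (32% of clearance) is boosted to 3.4× activity: 0.32 × 3.4 = 1.088.
The CYP2C19 pathway (19% of clearance) is boosted to 5.5× activity: 0.19 × 5.5 = 1.045.
The CYP2C8 pathway (35% of clearance) falls to 0.4× activity: 0.35 × 0.4 = 0.14.
The remaining 14% of clearance is unaffected.
CL_new/CL_old = 1.088 + 1.045 + 0.14 + 0.14 = 2.413.
Steady-state concentration ∝ 1/CL: new value = 24.4 / 2.413 = 10.1 μg/mL.

10.1 μg/mL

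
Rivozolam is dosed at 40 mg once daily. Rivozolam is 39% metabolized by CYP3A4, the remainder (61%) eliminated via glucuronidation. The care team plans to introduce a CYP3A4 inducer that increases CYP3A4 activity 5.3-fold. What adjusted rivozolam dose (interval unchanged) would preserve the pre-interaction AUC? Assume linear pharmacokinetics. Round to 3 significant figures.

107 mg

The CYP3A4 pathway (39% of clearance) is boosted to 5.3× activity: 0.39 × 5.3 = 2.067.
Non-CYP routes (61%) are unchanged.
Relative clearance = 2.067 + 0.61 = 2.677.
Exposure is unchanged when dose changes in proportion to clearance. New dose = 40 mg × 2.677 = 107 mg.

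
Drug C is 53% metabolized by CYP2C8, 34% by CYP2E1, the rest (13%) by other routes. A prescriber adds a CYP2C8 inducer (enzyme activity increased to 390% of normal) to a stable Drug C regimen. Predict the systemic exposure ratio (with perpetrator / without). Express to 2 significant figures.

CYP2C8: 0.53 × 3.9 = 2.067
CYP2E1: 0.34 (unchanged)
Other: 0.13 (unchanged)
Relative clearance = 2.067 + 0.34 + 0.13 = 2.537.
Systemic exposure is inversely proportional to clearance, so the fold-change is 1 / 2.537 = 0.39.

0.39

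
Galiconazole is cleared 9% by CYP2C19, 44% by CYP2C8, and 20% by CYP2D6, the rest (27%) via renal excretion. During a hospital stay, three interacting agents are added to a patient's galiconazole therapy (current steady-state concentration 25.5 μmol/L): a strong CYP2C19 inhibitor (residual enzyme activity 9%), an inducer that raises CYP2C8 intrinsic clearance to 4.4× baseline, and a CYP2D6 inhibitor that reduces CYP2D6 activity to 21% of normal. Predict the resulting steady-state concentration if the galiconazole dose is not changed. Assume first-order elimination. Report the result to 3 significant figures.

11.3 μmol/L

The CYP2C19 pathway (9% of clearance) falls to 0.09× activity: 0.09 × 0.09 = 0.0081.
The CYP2C8 pathway (44% of clearance) rises to 4.4× activity: 0.44 × 4.4 = 1.936.
The CYP2D6 pathway (20% of clearance) falls to 0.21× activity: 0.2 × 0.21 = 0.042.
The remaining 27% of clearance is unaffected.
Relative clearance = 0.0081 + 1.936 + 0.042 + 0.27 = 2.2561.
Dividing the baseline by the relative clearance: 25.5 / 2.2561 = 11.3 μmol/L.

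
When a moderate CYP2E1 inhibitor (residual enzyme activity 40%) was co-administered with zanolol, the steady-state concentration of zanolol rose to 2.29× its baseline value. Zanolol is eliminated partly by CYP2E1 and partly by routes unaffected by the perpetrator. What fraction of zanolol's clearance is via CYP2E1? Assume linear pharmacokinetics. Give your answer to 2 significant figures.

Let x = fm,CYP2E1. Because steady-state concentration ∝ 1/CL, relative clearance fell to 1/2.29 = 0.4367.
Setting x·0.4 + (1 − x) = 0.4367 and solving: x = (0.4367 − 1)/(0.4 − 1) = 0.94.

0.94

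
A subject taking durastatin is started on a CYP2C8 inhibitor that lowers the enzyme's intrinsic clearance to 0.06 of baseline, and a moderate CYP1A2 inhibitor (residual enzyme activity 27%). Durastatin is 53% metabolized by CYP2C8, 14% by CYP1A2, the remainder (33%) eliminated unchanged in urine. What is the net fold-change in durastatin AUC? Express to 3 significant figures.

The CYP2C8 pathway (53% of clearance) is reduced to 0.06× activity: 0.53 × 0.06 = 0.0318.
The CYP1A2 pathway (14% of clearance) is reduced to 0.27× activity: 0.14 × 0.27 = 0.0378.
The remaining 33% of clearance is unaffected.
New clearance relative to baseline: 0.0318 + 0.0378 + 0.33 = 0.3996.
Net AUC ratio = 1 / 0.3996 = 2.50.

2.50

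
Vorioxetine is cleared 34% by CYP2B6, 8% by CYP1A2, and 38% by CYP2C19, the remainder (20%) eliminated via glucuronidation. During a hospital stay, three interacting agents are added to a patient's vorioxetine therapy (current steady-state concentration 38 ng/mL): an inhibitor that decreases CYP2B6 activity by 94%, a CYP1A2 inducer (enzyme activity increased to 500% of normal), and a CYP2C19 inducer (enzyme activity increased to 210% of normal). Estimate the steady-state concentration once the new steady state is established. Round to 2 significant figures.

27 ng/mL

The CYP2B6 pathway (34% of clearance) falls to 0.06× activity: 0.34 × 0.06 = 0.0204.
The CYP1A2 pathway (8% of clearance) is boosted to 5× activity: 0.08 × 5 = 0.4.
The CYP2C19 pathway (38% of clearance) is boosted to 2.1× activity: 0.38 × 2.1 = 0.798.
Non-CYP routes (20%) are unchanged.
New clearance relative to baseline: 0.0204 + 0.4 + 0.798 + 0.2 = 1.4184.
Dividing the baseline by the relative clearance: 38 / 1.4184 = 27 ng/mL.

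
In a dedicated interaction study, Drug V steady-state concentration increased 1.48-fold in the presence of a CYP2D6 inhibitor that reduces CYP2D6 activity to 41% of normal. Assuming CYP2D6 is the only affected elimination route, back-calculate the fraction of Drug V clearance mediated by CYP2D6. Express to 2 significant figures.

0.55

Let x = fm,CYP2D6. Because steady-state concentration ∝ 1/CL, relative clearance fell to 1/1.48 = 0.6757.
Setting x·0.41 + (1 − x) = 0.6757 and solving: x = (0.6757 − 1)/(0.41 − 1) = 0.55.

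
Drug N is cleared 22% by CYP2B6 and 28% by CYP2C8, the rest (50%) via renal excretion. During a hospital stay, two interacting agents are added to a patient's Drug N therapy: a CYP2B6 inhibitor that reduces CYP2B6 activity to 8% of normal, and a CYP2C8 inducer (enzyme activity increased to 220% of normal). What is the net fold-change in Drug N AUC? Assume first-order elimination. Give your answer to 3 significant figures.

0.882

The CYP2B6 pathway (22% of clearance) falls to 0.08× activity: 0.22 × 0.08 = 0.0176.
The CYP2C8 pathway (28% of clearance) increases to 2.2× activity: 0.28 × 2.2 = 0.616.
The remaining 50% of clearance is unaffected.
Relative clearance = 0.0176 + 0.616 + 0.5 = 1.1336.
AUC ∝ 1/CL: fold-change = 1 / 1.1336 = 0.882.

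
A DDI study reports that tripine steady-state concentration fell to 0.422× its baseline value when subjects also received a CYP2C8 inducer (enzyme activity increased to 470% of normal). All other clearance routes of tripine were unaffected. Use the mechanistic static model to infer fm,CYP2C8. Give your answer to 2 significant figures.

0.37

Write x for the fraction cleared via CYP2C8. The observed steady-state concentration change means clearance rose to 1/0.422 = 2.37 of baseline.
Setting x·4.7 + (1 − x) = 2.37 and solving: x = (2.37 − 1)/(4.7 − 1) = 0.37.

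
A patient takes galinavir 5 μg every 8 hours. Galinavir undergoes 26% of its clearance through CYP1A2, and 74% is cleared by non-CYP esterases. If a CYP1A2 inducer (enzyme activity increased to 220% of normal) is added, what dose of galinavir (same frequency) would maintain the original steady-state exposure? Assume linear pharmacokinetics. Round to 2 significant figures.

The CYP1A2 pathway (26% of clearance) is boosted to 2.2× activity: 0.26 × 2.2 = 0.572.
Non-CYP routes (74%) are unchanged.
CL_new/CL_old = 0.572 + 0.74 = 1.312.
Css,avg = (dose rate)/CL, so holding Css fixed requires dose ∝ CL: 5 × 1.312 = 6.6 μg.

6.6 μg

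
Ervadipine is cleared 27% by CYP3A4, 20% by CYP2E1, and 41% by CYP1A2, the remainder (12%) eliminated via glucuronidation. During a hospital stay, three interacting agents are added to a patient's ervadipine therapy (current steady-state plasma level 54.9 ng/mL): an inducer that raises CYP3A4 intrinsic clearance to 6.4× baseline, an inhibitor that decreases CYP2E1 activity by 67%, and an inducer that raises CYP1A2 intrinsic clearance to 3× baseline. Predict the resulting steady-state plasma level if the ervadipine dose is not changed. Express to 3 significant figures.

17.5 ng/mL

CYP3A4: 0.27 × 6.4 = 1.728
CYP2E1: 0.2 × 0.33 = 0.066
CYP1A2: 0.41 × 3 = 1.23
Other: 0.12 (unchanged)
Relative clearance = 1.728 + 0.066 + 1.23 + 0.12 = 3.144.
Steady-state plasma level ∝ 1/CL: new value = 54.9 / 3.144 = 17.5 ng/mL.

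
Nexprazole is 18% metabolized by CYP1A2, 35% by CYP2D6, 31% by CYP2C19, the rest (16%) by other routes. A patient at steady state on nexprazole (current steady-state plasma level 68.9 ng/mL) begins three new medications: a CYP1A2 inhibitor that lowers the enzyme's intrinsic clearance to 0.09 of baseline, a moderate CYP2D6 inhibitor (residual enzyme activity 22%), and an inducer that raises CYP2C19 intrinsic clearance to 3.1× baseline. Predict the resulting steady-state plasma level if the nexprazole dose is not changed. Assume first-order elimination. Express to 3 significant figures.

56.7 ng/mL

CYP1A2: 0.18 × 0.09 = 0.0162
CYP2D6: 0.35 × 0.22 = 0.077
CYP2C19: 0.31 × 3.1 = 0.961
Other: 0.16 (unchanged)
New clearance relative to baseline: 0.0162 + 0.077 + 0.961 + 0.16 = 1.2142.
New steady-state plasma level = 68.9 / 1.2142 = 56.7 ng/mL (concentration scales inversely with clearance).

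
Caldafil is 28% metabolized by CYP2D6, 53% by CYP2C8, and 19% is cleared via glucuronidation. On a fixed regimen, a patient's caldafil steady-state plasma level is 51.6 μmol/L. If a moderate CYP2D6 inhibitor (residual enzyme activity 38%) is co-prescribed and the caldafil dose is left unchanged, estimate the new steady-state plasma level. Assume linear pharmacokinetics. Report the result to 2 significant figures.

CYP2D6: 0.28 × 0.38 = 0.1064
CYP2C8: 0.53 (unchanged)
Other: 0.19 (unchanged)
CL_new/CL_old = 0.1064 + 0.53 + 0.19 = 0.8264.
With dosing unchanged, steady-state plasma level scales as 1/CL: 51.6 / 0.8264 = 62 μmol/L.

62 μmol/L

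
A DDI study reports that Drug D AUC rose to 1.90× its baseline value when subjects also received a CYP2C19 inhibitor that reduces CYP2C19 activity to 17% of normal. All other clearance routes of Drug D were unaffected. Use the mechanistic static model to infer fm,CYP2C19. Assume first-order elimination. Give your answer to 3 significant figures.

CL'/CL = 1 / 1.90 = 0.5263
0.17·fm + (1 − fm) = 0.5263
fm = (0.5263 − 1) / (0.17 − 1) = 0.571

0.571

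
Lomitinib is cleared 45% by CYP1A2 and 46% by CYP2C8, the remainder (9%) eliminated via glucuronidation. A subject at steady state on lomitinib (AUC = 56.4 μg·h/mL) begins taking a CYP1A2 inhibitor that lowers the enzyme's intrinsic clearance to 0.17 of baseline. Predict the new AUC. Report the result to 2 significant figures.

90 μg·h/mL

CYP1A2: 0.45 × 0.17 = 0.0765
CYP2C8: 0.46 (unchanged)
Other: 0.09 (unchanged)
Relative clearance = 0.0765 + 0.46 + 0.09 = 0.6265.
With dosing unchanged, AUC scales as 1/CL: 56.4 / 0.6265 = 90 μg·h/mL.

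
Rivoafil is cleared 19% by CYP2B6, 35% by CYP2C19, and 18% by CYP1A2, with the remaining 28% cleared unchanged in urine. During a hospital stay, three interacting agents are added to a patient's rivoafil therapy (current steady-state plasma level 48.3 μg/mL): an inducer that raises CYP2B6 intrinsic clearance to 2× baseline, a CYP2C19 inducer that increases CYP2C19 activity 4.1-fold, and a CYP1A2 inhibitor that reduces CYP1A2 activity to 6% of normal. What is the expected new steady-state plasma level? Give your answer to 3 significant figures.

The CYP2B6 pathway (19% of clearance) is boosted to 2× activity: 0.19 × 2 = 0.38.
The CYP2C19 pathway (35% of clearance) rises to 4.1× activity: 0.35 × 4.1 = 1.435.
The CYP1A2 pathway (18% of clearance) drops to 0.06× activity: 0.18 × 0.06 = 0.0108.
The remaining 28% of clearance is unaffected.
New clearance relative to baseline: 0.38 + 1.435 + 0.0108 + 0.28 = 2.1058.
Dividing the baseline by the relative clearance: 48.3 / 2.1058 = 22.9 μg/mL.

22.9 μg/mL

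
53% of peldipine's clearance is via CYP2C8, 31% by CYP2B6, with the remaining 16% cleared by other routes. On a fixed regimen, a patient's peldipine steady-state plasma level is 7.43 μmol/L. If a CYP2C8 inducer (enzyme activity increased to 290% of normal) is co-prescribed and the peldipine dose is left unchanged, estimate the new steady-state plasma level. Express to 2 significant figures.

3.7 μmol/L

CYP2C8: 0.53 × 2.9 = 1.537
CYP2B6: 0.31 (unchanged)
Other: 0.16 (unchanged)
CL_new/CL_old = 1.537 + 0.31 + 0.16 = 2.007.
With dosing unchanged, steady-state plasma level scales as 1/CL: 7.43 / 2.007 = 3.7 μmol/L.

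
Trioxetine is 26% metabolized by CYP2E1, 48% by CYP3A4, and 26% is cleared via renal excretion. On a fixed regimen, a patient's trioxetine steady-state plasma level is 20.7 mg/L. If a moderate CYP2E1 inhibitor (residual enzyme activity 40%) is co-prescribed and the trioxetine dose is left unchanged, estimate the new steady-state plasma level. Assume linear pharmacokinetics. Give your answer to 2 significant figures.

The CYP2E1 pathway (26% of clearance) is reduced to 0.4× activity: 0.26 × 0.4 = 0.104.
CYP3A4 (48%) and the residual 26% are unaffected.
CL_new/CL_old = 0.104 + 0.48 + 0.26 = 0.844.
Steady-state plasma level ∝ 1/CL, so new value = 20.7 / 0.844 = 25 mg/L.

25 mg/L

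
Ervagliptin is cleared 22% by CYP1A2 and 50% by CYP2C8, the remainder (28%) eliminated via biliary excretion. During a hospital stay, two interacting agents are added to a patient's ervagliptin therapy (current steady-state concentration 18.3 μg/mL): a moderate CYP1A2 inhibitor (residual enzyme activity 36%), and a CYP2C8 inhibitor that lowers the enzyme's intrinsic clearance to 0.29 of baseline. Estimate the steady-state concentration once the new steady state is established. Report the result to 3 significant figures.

The CYP1A2 pathway (22% of clearance) falls to 0.36× activity: 0.22 × 0.36 = 0.0792.
The CYP2C8 pathway (50% of clearance) is reduced to 0.29× activity: 0.5 × 0.29 = 0.145.
The remaining 28% of clearance is unaffected.
Relative clearance = 0.0792 + 0.145 + 0.28 = 0.5042.
New steady-state concentration = 18.3 / 0.5042 = 36.3 μg/mL (concentration scales inversely with clearance).

36.3 μg/mL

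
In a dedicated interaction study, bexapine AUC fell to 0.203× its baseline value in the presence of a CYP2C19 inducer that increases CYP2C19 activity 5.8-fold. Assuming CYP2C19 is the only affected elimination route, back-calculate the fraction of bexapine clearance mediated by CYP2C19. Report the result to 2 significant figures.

Let fm be the CYP2C19 fraction. New clearance relative to baseline = fm × 5.8 + (1 − fm).
AUC ratio = 1 / (new CL fraction), so new CL fraction = 1 / 0.203 = 4.926.
fm × 5.8 + 1 − fm = 4.926  ⇒  fm × (5.8 − 1) = 3.926  ⇒  fm = 0.82.

0.82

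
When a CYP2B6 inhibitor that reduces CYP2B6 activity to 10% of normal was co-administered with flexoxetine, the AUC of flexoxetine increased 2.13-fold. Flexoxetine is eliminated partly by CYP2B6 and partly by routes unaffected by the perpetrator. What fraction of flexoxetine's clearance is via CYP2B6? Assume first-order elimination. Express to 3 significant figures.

Let fm be the CYP2B6 fraction. New clearance relative to baseline = fm × 0.1 + (1 − fm).
AUC ratio = 1 / (new CL fraction), so new CL fraction = 1 / 2.13 = 0.4695.
fm × 0.1 + 1 − fm = 0.4695  ⇒  fm × (0.1 − 1) = −0.5305  ⇒  fm = 0.589.

0.589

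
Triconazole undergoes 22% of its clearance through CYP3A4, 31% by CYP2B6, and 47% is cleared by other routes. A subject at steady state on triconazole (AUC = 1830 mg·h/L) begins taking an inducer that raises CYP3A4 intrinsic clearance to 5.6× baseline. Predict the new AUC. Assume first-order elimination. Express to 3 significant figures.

The CYP3A4 pathway (22% of clearance) increases to 5.6× activity: 0.22 × 5.6 = 1.232.
CYP2B6 (31%) and the residual 47% are unaffected.
CL_new/CL_old = 1.232 + 0.31 + 0.47 = 2.012.
AUC ∝ 1/CL, so new value = 1830 / 2.012 = 910 mg·h/L.

910 mg·h/L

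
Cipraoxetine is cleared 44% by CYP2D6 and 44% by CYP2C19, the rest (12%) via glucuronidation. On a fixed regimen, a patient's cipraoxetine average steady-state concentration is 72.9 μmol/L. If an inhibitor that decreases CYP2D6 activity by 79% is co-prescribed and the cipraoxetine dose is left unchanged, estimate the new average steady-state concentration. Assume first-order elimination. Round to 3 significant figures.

112 μmol/L

The CYP2D6 pathway (44% of clearance) is reduced to 0.21× activity: 0.44 × 0.21 = 0.0924.
CYP2C19 (44%) and the residual 12% are unaffected.
CL_new/CL_old = 0.0924 + 0.44 + 0.12 = 0.6524.
Average steady-state concentration ∝ 1/CL, so new value = 72.9 / 0.6524 = 112 μmol/L.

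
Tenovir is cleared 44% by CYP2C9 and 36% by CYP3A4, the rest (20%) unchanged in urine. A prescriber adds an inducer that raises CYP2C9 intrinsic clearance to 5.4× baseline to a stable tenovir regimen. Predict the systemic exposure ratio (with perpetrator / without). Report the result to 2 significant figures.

The CYP2C9 pathway (44% of clearance) rises to 5.4× activity: 0.44 × 5.4 = 2.376.
CYP3A4 (36%) and the residual 20% are unaffected.
New clearance relative to baseline: 2.376 + 0.36 + 0.2 = 2.936.
Since systemic exposure ∝ 1/CL, the ratio is 1 / 2.936 = 0.34.

0.34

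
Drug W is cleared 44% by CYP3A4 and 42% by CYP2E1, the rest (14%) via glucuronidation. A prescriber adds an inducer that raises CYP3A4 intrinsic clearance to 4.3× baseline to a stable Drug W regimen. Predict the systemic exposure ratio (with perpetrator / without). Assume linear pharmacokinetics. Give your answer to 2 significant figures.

The CYP3A4 pathway (44% of clearance) rises to 4.3× activity: 0.44 × 4.3 = 1.892.
CYP2E1 (42%) and the residual 14% are unaffected.
New clearance relative to baseline: 1.892 + 0.42 + 0.14 = 2.452.
Systemic exposure ratio = CL_old/CL_new = 1 / 2.452 = 0.41.

0.41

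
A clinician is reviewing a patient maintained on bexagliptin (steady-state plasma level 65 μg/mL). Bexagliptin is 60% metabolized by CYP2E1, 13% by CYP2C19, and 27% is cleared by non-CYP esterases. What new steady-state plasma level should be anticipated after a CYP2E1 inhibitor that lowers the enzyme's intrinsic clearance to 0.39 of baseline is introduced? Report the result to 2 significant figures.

The CYP2E1 pathway (60% of clearance) is reduced to 0.39× activity: 0.6 × 0.39 = 0.234.
CYP2C19 (13%) and the residual 27% are unaffected.
CL_new/CL_old = 0.234 + 0.13 + 0.27 = 0.634.
With dosing unchanged, steady-state plasma level scales as 1/CL: 65 / 0.634 = 1.0 × 10² μg/mL.

1.0 × 10² μg/mL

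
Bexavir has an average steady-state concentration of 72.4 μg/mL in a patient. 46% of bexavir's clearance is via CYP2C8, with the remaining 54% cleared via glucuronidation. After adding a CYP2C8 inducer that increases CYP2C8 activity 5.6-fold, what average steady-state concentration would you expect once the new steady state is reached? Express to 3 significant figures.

23.2 μg/mL

CYP2C8: 0.46 × 5.6 = 2.576
Other: 0.54 (unchanged)
New clearance relative to baseline: 2.576 + 0.54 = 3.116.
Average steady-state concentration ∝ 1/CL, so new value = 72.4 / 3.116 = 23.2 μg/mL.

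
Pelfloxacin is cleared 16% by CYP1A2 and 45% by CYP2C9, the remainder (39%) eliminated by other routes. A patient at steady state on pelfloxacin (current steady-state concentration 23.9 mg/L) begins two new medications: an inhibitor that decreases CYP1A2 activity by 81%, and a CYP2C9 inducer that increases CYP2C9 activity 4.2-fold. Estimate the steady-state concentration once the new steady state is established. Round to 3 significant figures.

The CYP1A2 pathway (16% of clearance) is reduced to 0.19× activity: 0.16 × 0.19 = 0.0304.
The CYP2C9 pathway (45% of clearance) is boosted to 4.2× activity: 0.45 × 4.2 = 1.89.
The remaining 39% of clearance is unaffected.
Relative clearance = 0.0304 + 1.89 + 0.39 = 2.3104.
New steady-state concentration = 23.9 / 2.3104 = 10.3 mg/L (concentration scales inversely with clearance).

10.3 mg/L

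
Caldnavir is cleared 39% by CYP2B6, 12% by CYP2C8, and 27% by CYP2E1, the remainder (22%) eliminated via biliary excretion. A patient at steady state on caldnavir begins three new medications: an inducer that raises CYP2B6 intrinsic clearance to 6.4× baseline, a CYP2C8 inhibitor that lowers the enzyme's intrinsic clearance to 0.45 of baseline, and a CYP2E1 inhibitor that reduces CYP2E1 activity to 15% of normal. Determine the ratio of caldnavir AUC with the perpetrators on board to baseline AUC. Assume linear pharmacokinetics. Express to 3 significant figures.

The CYP2B6 pathway (39% of clearance) is boosted to 6.4× activity: 0.39 × 6.4 = 2.496.
The CYP2C8 pathway (12% of clearance) drops to 0.45× activity: 0.12 × 0.45 = 0.054.
The CYP2E1 pathway (27% of clearance) is reduced to 0.15× activity: 0.27 × 0.15 = 0.0405.
The remaining 22% of clearance is unaffected.
Relative clearance = 2.496 + 0.054 + 0.0405 + 0.22 = 2.8105.
AUC ∝ 1/CL: fold-change = 1 / 2.8105 = 0.356.

0.356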